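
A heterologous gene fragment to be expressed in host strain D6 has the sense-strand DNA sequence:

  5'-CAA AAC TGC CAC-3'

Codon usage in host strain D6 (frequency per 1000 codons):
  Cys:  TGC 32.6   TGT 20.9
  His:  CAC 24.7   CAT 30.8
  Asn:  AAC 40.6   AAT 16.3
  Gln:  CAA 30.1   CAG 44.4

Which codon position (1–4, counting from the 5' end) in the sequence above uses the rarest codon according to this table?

Codon 1 CAA (Gln): 30.1 per 1000.
Codon 2 AAC (Asn): 40.6 per 1000.
Codon 3 TGC (Cys): 32.6 per 1000.
Codon 4 CAC (His): 24.7 per 1000.
Lowest frequency is 24.7 at codon 4.

4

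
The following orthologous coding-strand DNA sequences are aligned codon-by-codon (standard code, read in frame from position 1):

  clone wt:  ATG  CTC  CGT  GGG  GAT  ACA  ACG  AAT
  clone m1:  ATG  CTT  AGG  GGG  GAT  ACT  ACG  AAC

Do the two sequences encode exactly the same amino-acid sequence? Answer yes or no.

Codon 1: ATG Met / ATG Met — identical.
Codon 2: CTC Leu / CTT Leu — synonymous.
Codon 3: CGT Arg / AGG Arg — synonymous.
Codon 4: GGG Gly / GGG Gly — identical.
Codon 5: GAT Asp / GAT Asp — identical.
Codon 6: ACA Thr / ACT Thr — synonymous.
Codon 7: ACG Thr / ACG Thr — identical.
Codon 8: AAT Asn / AAC Asn — synonymous.
Nonsynonymous differences: 0 → same protein.

yes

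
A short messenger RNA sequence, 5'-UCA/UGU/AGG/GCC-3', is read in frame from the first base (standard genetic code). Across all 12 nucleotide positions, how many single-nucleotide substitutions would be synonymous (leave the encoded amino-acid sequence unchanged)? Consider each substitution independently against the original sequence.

Codon 1 (UCA, Ser): 3 synonymous substitutions.
Codon 2 (UGU, Cys): 1 synonymous substitution.
Codon 3 (AGG, Arg): 2 synonymous substitutions.
Codon 4 (GCC, Ala): 3 synonymous substitutions.
Total: 3 + 1 + 2 + 3 = 9.

9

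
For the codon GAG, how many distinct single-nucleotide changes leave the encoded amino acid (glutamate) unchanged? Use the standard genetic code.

Position 1: none → 0 synonymous.
Position 2: none → 0 synonymous.
Position 3: GAA → 1 synonymous.
Total: 0 + 0 + 1 = 1.

1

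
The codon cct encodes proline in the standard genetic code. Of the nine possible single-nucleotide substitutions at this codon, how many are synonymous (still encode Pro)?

3

Position 1: none → 0 synonymous.
Position 2: none → 0 synonymous.
Position 3: CCC, CCA, CCG → 3 synonymous.
Total: 0 + 0 + 3 = 3.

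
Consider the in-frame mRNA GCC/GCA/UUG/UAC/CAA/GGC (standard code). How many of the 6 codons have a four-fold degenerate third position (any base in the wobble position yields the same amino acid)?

3

Codon 1 GCC (Ala): third position 4-fold.
Codon 2 GCA (Ala): third position 4-fold.
Codon 3 UUG (Leu): third position 2-fold.
Codon 4 UAC (Tyr): third position 2-fold.
Codon 5 CAA (Gln): third position 2-fold.
Codon 6 GGC (Gly): third position 4-fold.
Four-fold degenerate third positions: 3.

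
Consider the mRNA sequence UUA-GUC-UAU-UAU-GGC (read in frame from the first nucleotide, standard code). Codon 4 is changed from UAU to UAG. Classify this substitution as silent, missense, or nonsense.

Position 12 falls in codon 4: UAU → Tyr.
After the substitution the codon is UAG → Stop.
The new codon is a stop codon, so this is a nonsense mutation.

nonsense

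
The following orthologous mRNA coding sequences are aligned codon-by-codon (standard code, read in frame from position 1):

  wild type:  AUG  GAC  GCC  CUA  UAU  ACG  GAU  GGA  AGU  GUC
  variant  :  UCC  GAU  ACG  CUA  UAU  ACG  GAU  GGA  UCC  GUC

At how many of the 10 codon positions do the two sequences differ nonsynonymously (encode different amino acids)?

2

Codon 1: AUG Met / UCC Ser — nonsynonymous.
Codon 2: GAC Asp / GAU Asp — synonymous.
Codon 3: GCC Ala / ACG Thr — nonsynonymous.
Codon 4: CUA Leu / CUA Leu — identical.
Codon 5: UAU Tyr / UAU Tyr — identical.
Codon 6: ACG Thr / ACG Thr — identical.
Codon 7: GAU Asp / GAU Asp — identical.
Codon 8: GGA Gly / GGA Gly — identical.
Codon 9: AGU Ser / UCC Ser — synonymous.
Codon 10: GUC Val / GUC Val — identical.
Nonsynonymous differences: 2.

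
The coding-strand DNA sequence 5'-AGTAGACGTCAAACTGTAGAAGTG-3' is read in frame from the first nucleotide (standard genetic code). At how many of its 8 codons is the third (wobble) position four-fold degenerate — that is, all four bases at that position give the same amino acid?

Codon 1 AGT (Ser): third position 2-fold.
Codon 2 AGA (Arg): third position 2-fold.
Codon 3 CGT (Arg): third position 4-fold.
Codon 4 CAA (Gln): third position 2-fold.
Codon 5 ACT (Thr): third position 4-fold.
Codon 6 GTA (Val): third position 4-fold.
Codon 7 GAA (Glu): third position 2-fold.
Codon 8 GTG (Val): third position 4-fold.
Four-fold degenerate third positions: 4.

4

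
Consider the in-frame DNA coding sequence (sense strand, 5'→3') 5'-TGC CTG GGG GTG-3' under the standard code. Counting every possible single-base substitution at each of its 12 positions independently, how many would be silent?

Codon 1 (TGC, Cys): 1 synonymous substitution.
Codon 2 (CTG, Leu): 4 synonymous substitutions.
Codon 3 (GGG, Gly): 3 synonymous substitutions.
Codon 4 (GTG, Val): 3 synonymous substitutions.
Total: 1 + 4 + 3 + 3 = 11.

11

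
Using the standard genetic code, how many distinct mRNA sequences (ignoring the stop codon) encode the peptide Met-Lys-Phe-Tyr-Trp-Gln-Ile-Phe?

Met: 1 codon.
Lys: 2 codons.
Phe: 2 codons.
Tyr: 2 codons.
Trp: 1 codon.
Gln: 2 codons.
Ile: 3 codons.
Phe: 2 codons.
1 × 2 × 2 × 2 × 1 × 2 × 3 × 2 = 96.

96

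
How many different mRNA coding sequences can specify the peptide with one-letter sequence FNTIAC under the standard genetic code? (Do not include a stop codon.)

384

Phe: 2 codons.
Asn: 2 codons.
Thr: 4 codons.
Ile: 3 codons.
Ala: 4 codons.
Cys: 2 codons.
2 × 2 × 4 × 3 × 4 × 2 = 384.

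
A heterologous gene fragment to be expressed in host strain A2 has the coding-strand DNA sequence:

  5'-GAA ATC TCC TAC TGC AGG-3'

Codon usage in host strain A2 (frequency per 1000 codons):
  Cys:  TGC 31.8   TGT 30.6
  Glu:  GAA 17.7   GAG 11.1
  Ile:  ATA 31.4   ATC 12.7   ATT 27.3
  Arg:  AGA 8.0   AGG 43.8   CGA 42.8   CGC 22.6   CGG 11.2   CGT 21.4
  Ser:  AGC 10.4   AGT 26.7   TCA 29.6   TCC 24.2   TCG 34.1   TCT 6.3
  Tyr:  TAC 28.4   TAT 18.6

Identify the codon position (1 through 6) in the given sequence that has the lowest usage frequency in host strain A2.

Codon 1 GAA (Glu): 17.7 per 1000.
Codon 2 ATC (Ile): 12.7 per 1000.
Codon 3 TCC (Ser): 24.2 per 1000.
Codon 4 TAC (Tyr): 28.4 per 1000.
Codon 5 TGC (Cys): 31.8 per 1000.
Codon 6 AGG (Arg): 43.8 per 1000.
Lowest frequency is 12.7 at codon 2.

2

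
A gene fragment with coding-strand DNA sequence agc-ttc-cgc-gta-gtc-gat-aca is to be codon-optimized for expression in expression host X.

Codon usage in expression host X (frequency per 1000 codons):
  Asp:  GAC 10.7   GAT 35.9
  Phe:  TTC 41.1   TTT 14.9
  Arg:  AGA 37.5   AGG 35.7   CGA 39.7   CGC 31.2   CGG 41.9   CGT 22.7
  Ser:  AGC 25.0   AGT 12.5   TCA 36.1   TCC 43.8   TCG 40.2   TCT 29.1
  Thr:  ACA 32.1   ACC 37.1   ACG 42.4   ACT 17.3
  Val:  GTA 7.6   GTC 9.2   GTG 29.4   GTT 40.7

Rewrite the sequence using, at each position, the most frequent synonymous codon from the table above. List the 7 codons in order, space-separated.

Codon 1 (Ser): best is TCC at 43.8.
Codon 2 (Phe): best is TTC at 41.1.
Codon 3 (Arg): best is CGG at 41.9.
Codon 4 (Val): best is GTT at 40.7.
Codon 5 (Val): best is GTT at 40.7.
Codon 6 (Asp): best is GAT at 35.9.
Codon 7 (Thr): best is ACG at 42.4.

TCC TTC CGG GTT GTT GAT ACG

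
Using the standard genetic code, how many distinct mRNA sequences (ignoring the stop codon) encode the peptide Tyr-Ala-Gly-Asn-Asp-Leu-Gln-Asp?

3072

Tyr: 2 codons.
Ala: 4 codons.
Gly: 4 codons.
Asn: 2 codons.
Asp: 2 codons.
Leu: 6 codons.
Gln: 2 codons.
Asp: 2 codons.
2 × 4 × 4 × 2 × 2 × 6 × 2 × 2 = 3072.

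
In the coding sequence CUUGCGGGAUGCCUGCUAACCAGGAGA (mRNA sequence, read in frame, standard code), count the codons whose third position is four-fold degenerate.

6

Codon 1 CUU (Leu): third position 4-fold.
Codon 2 GCG (Ala): third position 4-fold.
Codon 3 GGA (Gly): third position 4-fold.
Codon 4 UGC (Cys): third position 2-fold.
Codon 5 CUG (Leu): third position 4-fold.
Codon 6 CUA (Leu): third position 4-fold.
Codon 7 ACC (Thr): third position 4-fold.
Codon 8 AGG (Arg): third position 2-fold.
Codon 9 AGA (Arg): third position 2-fold.
Four-fold degenerate third positions: 6.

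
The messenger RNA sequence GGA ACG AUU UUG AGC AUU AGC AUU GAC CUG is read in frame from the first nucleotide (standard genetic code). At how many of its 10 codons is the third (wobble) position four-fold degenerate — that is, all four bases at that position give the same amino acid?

3

Codon 1 GGA (Gly): third position 4-fold.
Codon 2 ACG (Thr): third position 4-fold.
Codon 3 AUU (Ile): third position 3-fold.
Codon 4 UUG (Leu): third position 2-fold.
Codon 5 AGC (Ser): third position 2-fold.
Codon 6 AUU (Ile): third position 3-fold.
Codon 7 AGC (Ser): third position 2-fold.
Codon 8 AUU (Ile): third position 3-fold.
Codon 9 GAC (Asp): third position 2-fold.
Codon 10 CUG (Leu): third position 4-fold.
Four-fold degenerate third positions: 3.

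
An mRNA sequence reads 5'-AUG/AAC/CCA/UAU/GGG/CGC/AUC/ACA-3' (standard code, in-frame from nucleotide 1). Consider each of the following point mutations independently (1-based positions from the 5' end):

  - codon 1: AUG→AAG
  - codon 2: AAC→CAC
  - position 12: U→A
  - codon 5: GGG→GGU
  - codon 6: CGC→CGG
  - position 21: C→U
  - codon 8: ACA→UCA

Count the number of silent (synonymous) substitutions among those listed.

3

Codon 1: AUG (Met) → AAG (Lys) — missense.
Codon 2: AAC (Asn) → CAC (His) — missense.
Codon 4: UAU (Tyr) → UAA (Stop) — nonsense.
Codon 5: GGG (Gly) → GGU (Gly) — synonymous.
Codon 6: CGC (Arg) → CGG (Arg) — synonymous.
Codon 7: AUC (Ile) → AUU (Ile) — synonymous.
Codon 8: ACA (Thr) → UCA (Ser) — missense.
Synonymous: 3 of 7.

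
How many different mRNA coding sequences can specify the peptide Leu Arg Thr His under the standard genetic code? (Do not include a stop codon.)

Leu: 6 codons.
Arg: 6 codons.
Thr: 4 codons.
His: 2 codons.
6 × 6 × 4 × 2 = 288.

288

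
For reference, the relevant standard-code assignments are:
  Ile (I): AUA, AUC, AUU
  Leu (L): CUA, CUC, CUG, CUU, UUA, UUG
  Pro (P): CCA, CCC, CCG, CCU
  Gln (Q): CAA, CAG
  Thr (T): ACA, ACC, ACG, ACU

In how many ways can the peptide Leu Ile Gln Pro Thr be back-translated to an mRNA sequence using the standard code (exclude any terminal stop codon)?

Leu: 6 codons.
Ile: 3 codons.
Gln: 2 codons.
Pro: 4 codons.
Thr: 4 codons.
6 × 3 × 2 × 4 × 4 = 576.

576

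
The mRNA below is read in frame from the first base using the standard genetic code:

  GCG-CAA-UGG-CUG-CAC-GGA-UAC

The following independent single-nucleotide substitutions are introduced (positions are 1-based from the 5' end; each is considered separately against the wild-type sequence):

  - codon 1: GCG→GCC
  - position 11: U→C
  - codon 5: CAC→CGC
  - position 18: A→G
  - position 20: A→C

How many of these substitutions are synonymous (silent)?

2

Codon 1: GCG (Ala) → GCC (Ala) — synonymous.
Codon 4: CUG (Leu) → CCG (Pro) — missense.
Codon 5: CAC (His) → CGC (Arg) — missense.
Codon 6: GGA (Gly) → GGG (Gly) — synonymous.
Codon 7: UAC (Tyr) → UCC (Ser) — missense.
Synonymous: 2 of 5.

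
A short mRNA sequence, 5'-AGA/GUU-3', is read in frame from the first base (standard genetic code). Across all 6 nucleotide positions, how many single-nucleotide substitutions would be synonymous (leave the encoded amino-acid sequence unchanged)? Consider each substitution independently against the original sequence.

5

Codon 1 (AGA, Arg): 2 synonymous substitutions.
Codon 2 (GUU, Val): 3 synonymous substitutions.
Total: 2 + 3 = 5.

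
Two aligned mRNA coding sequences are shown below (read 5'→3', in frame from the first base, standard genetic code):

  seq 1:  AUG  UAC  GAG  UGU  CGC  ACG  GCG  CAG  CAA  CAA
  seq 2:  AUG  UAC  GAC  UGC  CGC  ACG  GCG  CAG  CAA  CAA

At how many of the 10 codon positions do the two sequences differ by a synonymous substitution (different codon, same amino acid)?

Codon 1: AUG Met / AUG Met — identical.
Codon 2: UAC Tyr / UAC Tyr — identical.
Codon 3: GAG Glu / GAC Asp — nonsynonymous.
Codon 4: UGU Cys / UGC Cys — synonymous.
Codon 5: CGC Arg / CGC Arg — identical.
Codon 6: ACG Thr / ACG Thr — identical.
Codon 7: GCG Ala / GCG Ala — identical.
Codon 8: CAG Gln / CAG Gln — identical.
Codon 9: CAA Gln / CAA Gln — identical.
Codon 10: CAA Gln / CAA Gln — identical.
Synonymous differences: 1.

1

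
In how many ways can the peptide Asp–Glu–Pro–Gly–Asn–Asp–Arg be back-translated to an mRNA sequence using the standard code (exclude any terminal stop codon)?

1536

Asp: 2 codons.
Glu: 2 codons.
Pro: 4 codons.
Gly: 4 codons.
Asn: 2 codons.
Asp: 2 codons.
Arg: 6 codons.
2 × 2 × 4 × 4 × 2 × 2 × 6 = 1536.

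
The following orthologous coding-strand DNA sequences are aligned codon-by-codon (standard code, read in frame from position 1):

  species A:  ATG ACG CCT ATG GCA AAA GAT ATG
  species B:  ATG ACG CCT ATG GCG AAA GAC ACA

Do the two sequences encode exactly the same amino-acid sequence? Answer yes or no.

Codon 1: ATG Met / ATG Met — identical.
Codon 2: ACG Thr / ACG Thr — identical.
Codon 3: CCT Pro / CCT Pro — identical.
Codon 4: ATG Met / ATG Met — identical.
Codon 5: GCA Ala / GCG Ala — synonymous.
Codon 6: AAA Lys / AAA Lys — identical.
Codon 7: GAT Asp / GAC Asp — synonymous.
Codon 8: ATG Met / ACA Thr — nonsynonymous.
Nonsynonymous differences: 1 → different protein.

no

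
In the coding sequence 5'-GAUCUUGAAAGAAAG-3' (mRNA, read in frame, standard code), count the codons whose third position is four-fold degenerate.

1

Codon 1 GAU (Asp): third position 2-fold.
Codon 2 CUU (Leu): third position 4-fold.
Codon 3 GAA (Glu): third position 2-fold.
Codon 4 AGA (Arg): third position 2-fold.
Codon 5 AAG (Lys): third position 2-fold.
Four-fold degenerate third positions: 1.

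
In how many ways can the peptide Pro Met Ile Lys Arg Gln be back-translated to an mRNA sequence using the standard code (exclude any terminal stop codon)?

Pro: 4 codons.
Met: 1 codon.
Ile: 3 codons.
Lys: 2 codons.
Arg: 6 codons.
Gln: 2 codons.
4 × 1 × 3 × 2 × 6 × 2 = 288.

288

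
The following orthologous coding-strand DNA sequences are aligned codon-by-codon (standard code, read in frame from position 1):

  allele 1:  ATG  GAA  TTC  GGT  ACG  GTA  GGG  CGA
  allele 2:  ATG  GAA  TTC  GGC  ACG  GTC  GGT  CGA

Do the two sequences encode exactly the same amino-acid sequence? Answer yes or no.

yes

Codon 1: ATG Met / ATG Met — identical.
Codon 2: GAA Glu / GAA Glu — identical.
Codon 3: TTC Phe / TTC Phe — identical.
Codon 4: GGT Gly / GGC Gly — synonymous.
Codon 5: ACG Thr / ACG Thr — identical.
Codon 6: GTA Val / GTC Val — synonymous.
Codon 7: GGG Gly / GGT Gly — synonymous.
Codon 8: CGA Arg / CGA Arg — identical.
Nonsynonymous differences: 0 → same protein.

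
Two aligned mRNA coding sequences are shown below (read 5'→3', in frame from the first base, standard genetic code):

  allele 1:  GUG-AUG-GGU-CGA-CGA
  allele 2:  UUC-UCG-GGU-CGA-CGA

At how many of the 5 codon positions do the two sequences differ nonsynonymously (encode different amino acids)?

Codon 1: GUG Val / UUC Phe — nonsynonymous.
Codon 2: AUG Met / UCG Ser — nonsynonymous.
Codon 3: GGU Gly / GGU Gly — identical.
Codon 4: CGA Arg / CGA Arg — identical.
Codon 5: CGA Arg / CGA Arg — identical.
Nonsynonymous differences: 2.

2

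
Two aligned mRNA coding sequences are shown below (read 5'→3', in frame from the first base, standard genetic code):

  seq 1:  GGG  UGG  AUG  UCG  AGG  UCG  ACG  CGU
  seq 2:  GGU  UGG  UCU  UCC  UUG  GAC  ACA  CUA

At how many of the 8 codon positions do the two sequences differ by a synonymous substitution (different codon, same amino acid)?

Codon 1: GGG Gly / GGU Gly — synonymous.
Codon 2: UGG Trp / UGG Trp — identical.
Codon 3: AUG Met / UCU Ser — nonsynonymous.
Codon 4: UCG Ser / UCC Ser — synonymous.
Codon 5: AGG Arg / UUG Leu — nonsynonymous.
Codon 6: UCG Ser / GAC Asp — nonsynonymous.
Codon 7: ACG Thr / ACA Thr — synonymous.
Codon 8: CGU Arg / CUA Leu — nonsynonymous.
Synonymous differences: 3.

3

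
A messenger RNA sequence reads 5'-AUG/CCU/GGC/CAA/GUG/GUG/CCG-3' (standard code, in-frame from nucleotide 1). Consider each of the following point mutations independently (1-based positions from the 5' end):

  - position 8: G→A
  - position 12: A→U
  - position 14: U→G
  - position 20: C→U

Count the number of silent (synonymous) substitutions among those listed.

0

Codon 3: GGC (Gly) → GAC (Asp) — missense.
Codon 4: CAA (Gln) → CAU (His) — missense.
Codon 5: GUG (Val) → GGG (Gly) — missense.
Codon 7: CCG (Pro) → CUG (Leu) — missense.
Synonymous: 0 of 4.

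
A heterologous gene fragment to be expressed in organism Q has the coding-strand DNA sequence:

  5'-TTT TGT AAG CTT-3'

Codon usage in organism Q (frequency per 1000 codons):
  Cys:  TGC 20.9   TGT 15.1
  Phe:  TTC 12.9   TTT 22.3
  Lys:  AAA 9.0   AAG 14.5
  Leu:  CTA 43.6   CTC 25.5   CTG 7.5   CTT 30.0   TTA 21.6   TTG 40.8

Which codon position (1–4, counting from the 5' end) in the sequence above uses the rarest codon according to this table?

3

Codon 1 TTT (Phe): 22.3 per 1000.
Codon 2 TGT (Cys): 15.1 per 1000.
Codon 3 AAG (Lys): 14.5 per 1000.
Codon 4 CTT (Leu): 30.0 per 1000.
Lowest frequency is 14.5 at codon 3.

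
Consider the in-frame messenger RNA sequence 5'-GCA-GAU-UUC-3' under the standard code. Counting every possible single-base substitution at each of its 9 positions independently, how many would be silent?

5

Codon 1 (GCA, Ala): 3 synonymous substitutions.
Codon 2 (GAU, Asp): 1 synonymous substitution.
Codon 3 (UUC, Phe): 1 synonymous substitution.
Total: 3 + 1 + 1 = 5.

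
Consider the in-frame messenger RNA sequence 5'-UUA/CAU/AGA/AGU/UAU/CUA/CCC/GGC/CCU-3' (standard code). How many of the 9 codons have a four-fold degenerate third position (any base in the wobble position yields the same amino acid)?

Codon 1 UUA (Leu): third position 2-fold.
Codon 2 CAU (His): third position 2-fold.
Codon 3 AGA (Arg): third position 2-fold.
Codon 4 AGU (Ser): third position 2-fold.
Codon 5 UAU (Tyr): third position 2-fold.
Codon 6 CUA (Leu): third position 4-fold.
Codon 7 CCC (Pro): third position 4-fold.
Codon 8 GGC (Gly): third position 4-fold.
Codon 9 CCU (Pro): third position 4-fold.
Four-fold degenerate third positions: 4.

4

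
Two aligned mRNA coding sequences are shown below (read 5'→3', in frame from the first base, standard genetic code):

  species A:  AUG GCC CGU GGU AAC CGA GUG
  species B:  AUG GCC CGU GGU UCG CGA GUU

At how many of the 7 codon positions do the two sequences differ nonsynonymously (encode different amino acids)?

1

Codon 1: AUG Met / AUG Met — identical.
Codon 2: GCC Ala / GCC Ala — identical.
Codon 3: CGU Arg / CGU Arg — identical.
Codon 4: GGU Gly / GGU Gly — identical.
Codon 5: AAC Asn / UCG Ser — nonsynonymous.
Codon 6: CGA Arg / CGA Arg — identical.
Codon 7: GUG Val / GUU Val — synonymous.
Nonsynonymous differences: 1.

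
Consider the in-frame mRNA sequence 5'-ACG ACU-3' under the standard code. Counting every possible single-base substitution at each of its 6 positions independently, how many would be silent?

Codon 1 (ACG, Thr): 3 synonymous substitutions.
Codon 2 (ACU, Thr): 3 synonymous substitutions.
Total: 3 + 3 = 6.

6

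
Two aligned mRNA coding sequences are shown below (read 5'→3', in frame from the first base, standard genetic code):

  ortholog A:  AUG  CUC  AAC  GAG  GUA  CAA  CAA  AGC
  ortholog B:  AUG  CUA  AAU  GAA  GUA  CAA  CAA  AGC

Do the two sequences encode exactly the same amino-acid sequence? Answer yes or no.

Codon 1: AUG Met / AUG Met — identical.
Codon 2: CUC Leu / CUA Leu — synonymous.
Codon 3: AAC Asn / AAU Asn — synonymous.
Codon 4: GAG Glu / GAA Glu — synonymous.
Codon 5: GUA Val / GUA Val — identical.
Codon 6: CAA Gln / CAA Gln — identical.
Codon 7: CAA Gln / CAA Gln — identical.
Codon 8: AGC Ser / AGC Ser — identical.
Nonsynonymous differences: 0 → same protein.

yes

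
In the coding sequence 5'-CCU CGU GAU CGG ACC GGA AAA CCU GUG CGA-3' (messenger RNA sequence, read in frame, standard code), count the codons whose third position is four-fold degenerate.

Codon 1 CCU (Pro): third position 4-fold.
Codon 2 CGU (Arg): third position 4-fold.
Codon 3 GAU (Asp): third position 2-fold.
Codon 4 CGG (Arg): third position 4-fold.
Codon 5 ACC (Thr): third position 4-fold.
Codon 6 GGA (Gly): third position 4-fold.
Codon 7 AAA (Lys): third position 2-fold.
Codon 8 CCU (Pro): third position 4-fold.
Codon 9 GUG (Val): third position 4-fold.
Codon 10 CGA (Arg): third position 4-fold.
Four-fold degenerate third positions: 8.

8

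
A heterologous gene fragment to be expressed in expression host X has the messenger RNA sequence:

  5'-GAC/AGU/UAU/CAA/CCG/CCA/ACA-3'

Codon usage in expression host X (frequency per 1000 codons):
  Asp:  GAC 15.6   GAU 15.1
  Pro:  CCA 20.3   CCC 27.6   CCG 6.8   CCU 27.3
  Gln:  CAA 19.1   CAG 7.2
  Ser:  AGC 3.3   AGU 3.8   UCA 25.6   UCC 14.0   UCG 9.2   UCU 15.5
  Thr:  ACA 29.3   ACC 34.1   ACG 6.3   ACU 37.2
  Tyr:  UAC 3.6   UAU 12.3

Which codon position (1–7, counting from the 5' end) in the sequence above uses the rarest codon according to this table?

2

Codon 1 GAC (Asp): 15.6 per 1000.
Codon 2 AGU (Ser): 3.8 per 1000.
Codon 3 UAU (Tyr): 12.3 per 1000.
Codon 4 CAA (Gln): 19.1 per 1000.
Codon 5 CCG (Pro): 6.8 per 1000.
Codon 6 CCA (Pro): 20.3 per 1000.
Codon 7 ACA (Thr): 29.3 per 1000.
Lowest frequency is 3.8 at codon 2.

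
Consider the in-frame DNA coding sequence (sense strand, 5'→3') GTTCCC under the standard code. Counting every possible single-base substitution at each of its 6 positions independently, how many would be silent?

Codon 1 (GTT, Val): 3 synonymous substitutions.
Codon 2 (CCC, Pro): 3 synonymous substitutions.
Total: 3 + 3 = 6.

6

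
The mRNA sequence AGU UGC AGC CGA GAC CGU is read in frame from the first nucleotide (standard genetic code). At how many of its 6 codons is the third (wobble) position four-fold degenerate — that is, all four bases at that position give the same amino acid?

Codon 1 AGU (Ser): third position 2-fold.
Codon 2 UGC (Cys): third position 2-fold.
Codon 3 AGC (Ser): third position 2-fold.
Codon 4 CGA (Arg): third position 4-fold.
Codon 5 GAC (Asp): third position 2-fold.
Codon 6 CGU (Arg): third position 4-fold.
Four-fold degenerate third positions: 2.

2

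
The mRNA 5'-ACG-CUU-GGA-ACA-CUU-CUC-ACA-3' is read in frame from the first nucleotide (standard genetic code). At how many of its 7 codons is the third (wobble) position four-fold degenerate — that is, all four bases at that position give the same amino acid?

Codon 1 ACG (Thr): third position 4-fold.
Codon 2 CUU (Leu): third position 4-fold.
Codon 3 GGA (Gly): third position 4-fold.
Codon 4 ACA (Thr): third position 4-fold.
Codon 5 CUU (Leu): third position 4-fold.
Codon 6 CUC (Leu): third position 4-fold.
Codon 7 ACA (Thr): third position 4-fold.
Four-fold degenerate third positions: 7.

7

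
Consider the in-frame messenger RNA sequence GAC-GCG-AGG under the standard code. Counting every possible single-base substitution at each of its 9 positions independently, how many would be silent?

Codon 1 (GAC, Asp): 1 synonymous substitution.
Codon 2 (GCG, Ala): 3 synonymous substitutions.
Codon 3 (AGG, Arg): 2 synonymous substitutions.
Total: 1 + 3 + 2 = 6.

6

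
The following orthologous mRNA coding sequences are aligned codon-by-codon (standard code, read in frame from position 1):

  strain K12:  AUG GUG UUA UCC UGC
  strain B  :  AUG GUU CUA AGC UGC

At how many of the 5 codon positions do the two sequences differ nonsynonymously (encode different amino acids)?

0

Codon 1: AUG Met / AUG Met — identical.
Codon 2: GUG Val / GUU Val — synonymous.
Codon 3: UUA Leu / CUA Leu — synonymous.
Codon 4: UCC Ser / AGC Ser — synonymous.
Codon 5: UGC Cys / UGC Cys — identical.
Nonsynonymous differences: 0.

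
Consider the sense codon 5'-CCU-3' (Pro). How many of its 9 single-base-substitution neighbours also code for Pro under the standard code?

Position 1: none → 0 synonymous.
Position 2: none → 0 synonymous.
Position 3: CCC, CCA, CCG → 3 synonymous.
Total: 0 + 0 + 3 = 3.

3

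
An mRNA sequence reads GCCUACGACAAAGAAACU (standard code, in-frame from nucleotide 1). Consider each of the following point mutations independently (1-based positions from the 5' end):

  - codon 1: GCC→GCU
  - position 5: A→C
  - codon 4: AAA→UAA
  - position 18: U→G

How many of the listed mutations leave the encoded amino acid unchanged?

Codon 1: GCC (Ala) → GCU (Ala) — synonymous.
Codon 2: UAC (Tyr) → UCC (Ser) — missense.
Codon 4: AAA (Lys) → UAA (Stop) — nonsense.
Codon 6: ACU (Thr) → ACG (Thr) — synonymous.
Synonymous: 2 of 4.

2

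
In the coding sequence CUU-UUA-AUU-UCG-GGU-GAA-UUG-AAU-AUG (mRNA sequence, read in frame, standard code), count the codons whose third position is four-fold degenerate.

Codon 1 CUU (Leu): third position 4-fold.
Codon 2 UUA (Leu): third position 2-fold.
Codon 3 AUU (Ile): third position 3-fold.
Codon 4 UCG (Ser): third position 4-fold.
Codon 5 GGU (Gly): third position 4-fold.
Codon 6 GAA (Glu): third position 2-fold.
Codon 7 UUG (Leu): third position 2-fold.
Codon 8 AAU (Asn): third position 2-fold.
Codon 9 AUG (Met): third position 1-fold.
Four-fold degenerate third positions: 3.

3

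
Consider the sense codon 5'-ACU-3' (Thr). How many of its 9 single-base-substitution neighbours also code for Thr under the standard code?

3

Position 1: none → 0 synonymous.
Position 2: none → 0 synonymous.
Position 3: ACC, ACA, ACG → 3 synonymous.
Total: 0 + 0 + 3 = 3.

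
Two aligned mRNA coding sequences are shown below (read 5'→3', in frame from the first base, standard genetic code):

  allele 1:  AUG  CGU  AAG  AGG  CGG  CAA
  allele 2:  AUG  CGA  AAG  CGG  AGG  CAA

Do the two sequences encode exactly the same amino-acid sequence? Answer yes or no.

Codon 1: AUG Met / AUG Met — identical.
Codon 2: CGU Arg / CGA Arg — synonymous.
Codon 3: AAG Lys / AAG Lys — identical.
Codon 4: AGG Arg / CGG Arg — synonymous.
Codon 5: CGG Arg / AGG Arg — synonymous.
Codon 6: CAA Gln / CAA Gln — identical.
Nonsynonymous differences: 0 → same protein.

yes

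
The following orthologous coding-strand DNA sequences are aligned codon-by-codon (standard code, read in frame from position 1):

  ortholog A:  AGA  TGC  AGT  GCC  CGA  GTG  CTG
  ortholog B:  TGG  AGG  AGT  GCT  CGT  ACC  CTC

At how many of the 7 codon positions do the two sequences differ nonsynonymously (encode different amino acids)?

Codon 1: AGA Arg / TGG Trp — nonsynonymous.
Codon 2: TGC Cys / AGG Arg — nonsynonymous.
Codon 3: AGT Ser / AGT Ser — identical.
Codon 4: GCC Ala / GCT Ala — synonymous.
Codon 5: CGA Arg / CGT Arg — synonymous.
Codon 6: GTG Val / ACC Thr — nonsynonymous.
Codon 7: CTG Leu / CTC Leu — synonymous.
Nonsynonymous differences: 3.

3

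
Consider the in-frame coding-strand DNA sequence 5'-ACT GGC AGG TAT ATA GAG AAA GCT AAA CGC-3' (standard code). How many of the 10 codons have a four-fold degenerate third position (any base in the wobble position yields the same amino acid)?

4

Codon 1 ACT (Thr): third position 4-fold.
Codon 2 GGC (Gly): third position 4-fold.
Codon 3 AGG (Arg): third position 2-fold.
Codon 4 TAT (Tyr): third position 2-fold.
Codon 5 ATA (Ile): third position 3-fold.
Codon 6 GAG (Glu): third position 2-fold.
Codon 7 AAA (Lys): third position 2-fold.
Codon 8 GCT (Ala): third position 4-fold.
Codon 9 AAA (Lys): third position 2-fold.
Codon 10 CGC (Arg): third position 4-fold.
Four-fold degenerate third positions: 4.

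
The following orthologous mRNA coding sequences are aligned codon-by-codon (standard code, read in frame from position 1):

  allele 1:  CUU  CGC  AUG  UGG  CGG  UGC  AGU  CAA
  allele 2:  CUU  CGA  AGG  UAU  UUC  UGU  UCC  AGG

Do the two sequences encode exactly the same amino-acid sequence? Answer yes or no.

no

Codon 1: CUU Leu / CUU Leu — identical.
Codon 2: CGC Arg / CGA Arg — synonymous.
Codon 3: AUG Met / AGG Arg — nonsynonymous.
Codon 4: UGG Trp / UAU Tyr — nonsynonymous.
Codon 5: CGG Arg / UUC Phe — nonsynonymous.
Codon 6: UGC Cys / UGU Cys — synonymous.
Codon 7: AGU Ser / UCC Ser — synonymous.
Codon 8: CAA Gln / AGG Arg — nonsynonymous.
Nonsynonymous differences: 4 → different protein.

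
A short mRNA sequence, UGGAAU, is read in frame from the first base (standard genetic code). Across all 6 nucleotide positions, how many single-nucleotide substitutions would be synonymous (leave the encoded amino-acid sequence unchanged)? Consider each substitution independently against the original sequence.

1

Codon 1 (UGG, Trp): 0 synonymous substitutions.
Codon 2 (AAU, Asn): 1 synonymous substitution.
Total: 0 + 1 = 1.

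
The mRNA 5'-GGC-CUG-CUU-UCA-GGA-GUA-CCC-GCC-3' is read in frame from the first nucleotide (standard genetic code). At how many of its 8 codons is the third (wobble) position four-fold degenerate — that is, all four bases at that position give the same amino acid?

Codon 1 GGC (Gly): third position 4-fold.
Codon 2 CUG (Leu): third position 4-fold.
Codon 3 CUU (Leu): third position 4-fold.
Codon 4 UCA (Ser): third position 4-fold.
Codon 5 GGA (Gly): third position 4-fold.
Codon 6 GUA (Val): third position 4-fold.
Codon 7 CCC (Pro): third position 4-fold.
Codon 8 GCC (Ala): third position 4-fold.
Four-fold degenerate third positions: 8.

8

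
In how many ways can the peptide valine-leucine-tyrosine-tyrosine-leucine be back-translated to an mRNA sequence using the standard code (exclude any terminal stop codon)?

576

Val: 4 codons.
Leu: 6 codons.
Tyr: 2 codons.
Tyr: 2 codons.
Leu: 6 codons.
4 × 6 × 2 × 2 × 6 = 576.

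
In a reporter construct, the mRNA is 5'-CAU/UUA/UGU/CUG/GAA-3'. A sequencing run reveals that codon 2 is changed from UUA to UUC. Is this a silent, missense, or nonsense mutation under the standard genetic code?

Position 6 falls in codon 2: UUA → Leu.
After the substitution the codon is UUC → Phe.
Leu ≠ Phe, so this is a missense mutation.

missense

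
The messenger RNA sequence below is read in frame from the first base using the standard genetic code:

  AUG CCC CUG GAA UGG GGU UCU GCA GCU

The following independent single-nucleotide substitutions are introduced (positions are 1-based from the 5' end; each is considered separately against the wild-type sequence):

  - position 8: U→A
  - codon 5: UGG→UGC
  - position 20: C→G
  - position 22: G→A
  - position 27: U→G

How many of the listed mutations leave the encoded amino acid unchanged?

1

Codon 3: CUG (Leu) → CAG (Gln) — missense.
Codon 5: UGG (Trp) → UGC (Cys) — missense.
Codon 7: UCU (Ser) → UGU (Cys) — missense.
Codon 8: GCA (Ala) → ACA (Thr) — missense.
Codon 9: GCU (Ala) → GCG (Ala) — synonymous.
Synonymous: 1 of 5.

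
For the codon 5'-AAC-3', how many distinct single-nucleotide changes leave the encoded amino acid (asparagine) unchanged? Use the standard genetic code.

1

Position 1: none → 0 synonymous.
Position 2: none → 0 synonymous.
Position 3: AAU → 1 synonymous.
Total: 0 + 0 + 1 = 1.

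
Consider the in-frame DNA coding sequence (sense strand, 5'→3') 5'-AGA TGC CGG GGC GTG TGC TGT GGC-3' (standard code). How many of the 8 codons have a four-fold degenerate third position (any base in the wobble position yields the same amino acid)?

Codon 1 AGA (Arg): third position 2-fold.
Codon 2 TGC (Cys): third position 2-fold.
Codon 3 CGG (Arg): third position 4-fold.
Codon 4 GGC (Gly): third position 4-fold.
Codon 5 GTG (Val): third position 4-fold.
Codon 6 TGC (Cys): third position 2-fold.
Codon 7 TGT (Cys): third position 2-fold.
Codon 8 GGC (Gly): third position 4-fold.
Four-fold degenerate third positions: 4.

4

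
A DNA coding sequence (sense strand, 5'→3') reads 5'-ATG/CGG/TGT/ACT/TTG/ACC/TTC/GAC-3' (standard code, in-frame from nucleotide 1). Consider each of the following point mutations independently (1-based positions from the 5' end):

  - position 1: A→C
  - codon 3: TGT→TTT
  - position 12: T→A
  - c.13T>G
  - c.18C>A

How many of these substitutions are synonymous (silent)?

Codon 1: ATG (Met) → CTG (Leu) — missense.
Codon 3: TGT (Cys) → TTT (Phe) — missense.
Codon 4: ACT (Thr) → ACA (Thr) — synonymous.
Codon 5: TTG (Leu) → GTG (Val) — missense.
Codon 6: ACC (Thr) → ACA (Thr) — synonymous.
Synonymous: 2 of 5.

2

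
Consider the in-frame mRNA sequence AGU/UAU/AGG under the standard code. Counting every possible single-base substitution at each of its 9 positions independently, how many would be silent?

Codon 1 (AGU, Ser): 1 synonymous substitution.
Codon 2 (UAU, Tyr): 1 synonymous substitution.
Codon 3 (AGG, Arg): 2 synonymous substitutions.
Total: 1 + 1 + 2 = 4.

4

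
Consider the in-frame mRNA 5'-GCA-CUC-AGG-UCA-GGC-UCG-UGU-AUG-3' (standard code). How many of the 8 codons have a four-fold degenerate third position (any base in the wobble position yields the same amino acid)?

5

Codon 1 GCA (Ala): third position 4-fold.
Codon 2 CUC (Leu): third position 4-fold.
Codon 3 AGG (Arg): third position 2-fold.
Codon 4 UCA (Ser): third position 4-fold.
Codon 5 GGC (Gly): third position 4-fold.
Codon 6 UCG (Ser): third position 4-fold.
Codon 7 UGU (Cys): third position 2-fold.
Codon 8 AUG (Met): third position 1-fold.
Four-fold degenerate third positions: 5.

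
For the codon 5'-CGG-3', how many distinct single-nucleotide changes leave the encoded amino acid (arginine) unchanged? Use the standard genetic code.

4

Position 1: AGG → 1 synonymous.
Position 2: none → 0 synonymous.
Position 3: CGU, CGC, CGA → 3 synonymous.
Total: 1 + 0 + 3 = 4.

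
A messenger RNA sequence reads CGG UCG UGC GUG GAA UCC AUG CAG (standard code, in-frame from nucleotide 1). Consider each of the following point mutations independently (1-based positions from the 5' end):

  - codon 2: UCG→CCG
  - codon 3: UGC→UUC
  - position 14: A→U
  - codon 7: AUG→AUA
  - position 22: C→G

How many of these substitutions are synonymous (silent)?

Codon 2: UCG (Ser) → CCG (Pro) — missense.
Codon 3: UGC (Cys) → UUC (Phe) — missense.
Codon 5: GAA (Glu) → GUA (Val) — missense.
Codon 7: AUG (Met) → AUA (Ile) — missense.
Codon 8: CAG (Gln) → GAG (Glu) — missense.
Synonymous: 0 of 5.

0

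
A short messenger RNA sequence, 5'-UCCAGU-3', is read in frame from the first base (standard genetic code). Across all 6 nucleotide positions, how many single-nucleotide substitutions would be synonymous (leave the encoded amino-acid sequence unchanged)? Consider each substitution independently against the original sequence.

4

Codon 1 (UCC, Ser): 3 synonymous substitutions.
Codon 2 (AGU, Ser): 1 synonymous substitution.
Total: 3 + 1 = 4.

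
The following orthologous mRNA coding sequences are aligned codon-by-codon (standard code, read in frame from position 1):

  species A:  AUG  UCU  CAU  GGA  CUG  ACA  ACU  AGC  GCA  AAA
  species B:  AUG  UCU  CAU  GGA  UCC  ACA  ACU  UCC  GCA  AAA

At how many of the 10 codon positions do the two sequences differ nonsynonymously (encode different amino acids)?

1

Codon 1: AUG Met / AUG Met — identical.
Codon 2: UCU Ser / UCU Ser — identical.
Codon 3: CAU His / CAU His — identical.
Codon 4: GGA Gly / GGA Gly — identical.
Codon 5: CUG Leu / UCC Ser — nonsynonymous.
Codon 6: ACA Thr / ACA Thr — identical.
Codon 7: ACU Thr / ACU Thr — identical.
Codon 8: AGC Ser / UCC Ser — synonymous.
Codon 9: GCA Ala / GCA Ala — identical.
Codon 10: AAA Lys / AAA Lys — identical.
Nonsynonymous differences: 1.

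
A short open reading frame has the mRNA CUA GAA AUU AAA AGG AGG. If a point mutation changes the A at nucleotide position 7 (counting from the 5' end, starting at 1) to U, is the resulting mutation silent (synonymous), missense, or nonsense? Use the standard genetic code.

Position 7 falls in codon 3: AUU → Ile.
After the substitution the codon is UUU → Phe.
Ile ≠ Phe, so this is a missense mutation.

missense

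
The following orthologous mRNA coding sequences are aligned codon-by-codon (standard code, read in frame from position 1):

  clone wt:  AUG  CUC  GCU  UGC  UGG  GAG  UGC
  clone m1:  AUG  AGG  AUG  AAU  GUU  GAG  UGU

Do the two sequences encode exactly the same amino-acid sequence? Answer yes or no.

Codon 1: AUG Met / AUG Met — identical.
Codon 2: CUC Leu / AGG Arg — nonsynonymous.
Codon 3: GCU Ala / AUG Met — nonsynonymous.
Codon 4: UGC Cys / AAU Asn — nonsynonymous.
Codon 5: UGG Trp / GUU Val — nonsynonymous.
Codon 6: GAG Glu / GAG Glu — identical.
Codon 7: UGC Cys / UGU Cys — synonymous.
Nonsynonymous differences: 4 → different protein.

no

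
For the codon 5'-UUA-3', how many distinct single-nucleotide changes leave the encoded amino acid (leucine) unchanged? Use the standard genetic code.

Position 1: CUA → 1 synonymous.
Position 2: none → 0 synonymous.
Position 3: UUG → 1 synonymous.
Total: 1 + 0 + 1 = 2.

2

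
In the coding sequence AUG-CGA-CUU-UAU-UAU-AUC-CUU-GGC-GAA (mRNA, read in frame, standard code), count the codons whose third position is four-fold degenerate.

Codon 1 AUG (Met): third position 1-fold.
Codon 2 CGA (Arg): third position 4-fold.
Codon 3 CUU (Leu): third position 4-fold.
Codon 4 UAU (Tyr): third position 2-fold.
Codon 5 UAU (Tyr): third position 2-fold.
Codon 6 AUC (Ile): third position 3-fold.
Codon 7 CUU (Leu): third position 4-fold.
Codon 8 GGC (Gly): third position 4-fold.
Codon 9 GAA (Glu): third position 2-fold.
Four-fold degenerate third positions: 4.

4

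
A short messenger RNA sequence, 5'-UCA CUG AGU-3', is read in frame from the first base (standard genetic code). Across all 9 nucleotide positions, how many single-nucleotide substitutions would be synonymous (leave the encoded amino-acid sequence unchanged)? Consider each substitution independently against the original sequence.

Codon 1 (UCA, Ser): 3 synonymous substitutions.
Codon 2 (CUG, Leu): 4 synonymous substitutions.
Codon 3 (AGU, Ser): 1 synonymous substitution.
Total: 3 + 4 + 1 = 8.

8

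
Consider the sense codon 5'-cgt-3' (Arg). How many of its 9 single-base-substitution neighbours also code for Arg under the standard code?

Position 1: none → 0 synonymous.
Position 2: none → 0 synonymous.
Position 3: CGC, CGA, CGG → 3 synonymous.
Total: 0 + 0 + 3 = 3.

3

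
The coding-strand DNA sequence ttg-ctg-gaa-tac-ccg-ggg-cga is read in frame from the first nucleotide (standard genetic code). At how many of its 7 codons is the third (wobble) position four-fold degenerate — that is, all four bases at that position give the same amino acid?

Codon 1 TTG (Leu): third position 2-fold.
Codon 2 CTG (Leu): third position 4-fold.
Codon 3 GAA (Glu): third position 2-fold.
Codon 4 TAC (Tyr): third position 2-fold.
Codon 5 CCG (Pro): third position 4-fold.
Codon 6 GGG (Gly): third position 4-fold.
Codon 7 CGA (Arg): third position 4-fold.
Four-fold degenerate third positions: 4.

4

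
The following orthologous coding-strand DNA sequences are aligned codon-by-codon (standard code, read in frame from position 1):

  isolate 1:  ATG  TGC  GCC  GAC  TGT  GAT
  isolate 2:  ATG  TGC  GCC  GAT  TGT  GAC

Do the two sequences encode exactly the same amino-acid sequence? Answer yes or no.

Codon 1: ATG Met / ATG Met — identical.
Codon 2: TGC Cys / TGC Cys — identical.
Codon 3: GCC Ala / GCC Ala — identical.
Codon 4: GAC Asp / GAT Asp — synonymous.
Codon 5: TGT Cys / TGT Cys — identical.
Codon 6: GAT Asp / GAC Asp — synonymous.
Nonsynonymous differences: 0 → same protein.

yes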